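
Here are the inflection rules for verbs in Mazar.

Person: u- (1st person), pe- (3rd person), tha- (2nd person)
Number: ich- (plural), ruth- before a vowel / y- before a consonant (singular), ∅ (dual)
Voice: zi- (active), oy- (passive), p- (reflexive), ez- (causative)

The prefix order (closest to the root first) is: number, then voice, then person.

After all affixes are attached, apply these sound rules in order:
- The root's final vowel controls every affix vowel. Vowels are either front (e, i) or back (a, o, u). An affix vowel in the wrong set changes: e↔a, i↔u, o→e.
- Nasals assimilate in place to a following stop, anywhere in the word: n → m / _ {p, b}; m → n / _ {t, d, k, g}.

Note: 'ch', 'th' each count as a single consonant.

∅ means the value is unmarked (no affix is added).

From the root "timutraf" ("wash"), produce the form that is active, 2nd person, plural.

thazuuchtimutraf

Attach number plural ich- → ichtimutraf.
Attach voice active zi- → ziichtimutraf.
Attach person 2nd person tha- → thaziichtimutraf.
Apply vowel harmony: thaziichtimutraf → thazuuchtimutraf.
Nasal assimilation: no change.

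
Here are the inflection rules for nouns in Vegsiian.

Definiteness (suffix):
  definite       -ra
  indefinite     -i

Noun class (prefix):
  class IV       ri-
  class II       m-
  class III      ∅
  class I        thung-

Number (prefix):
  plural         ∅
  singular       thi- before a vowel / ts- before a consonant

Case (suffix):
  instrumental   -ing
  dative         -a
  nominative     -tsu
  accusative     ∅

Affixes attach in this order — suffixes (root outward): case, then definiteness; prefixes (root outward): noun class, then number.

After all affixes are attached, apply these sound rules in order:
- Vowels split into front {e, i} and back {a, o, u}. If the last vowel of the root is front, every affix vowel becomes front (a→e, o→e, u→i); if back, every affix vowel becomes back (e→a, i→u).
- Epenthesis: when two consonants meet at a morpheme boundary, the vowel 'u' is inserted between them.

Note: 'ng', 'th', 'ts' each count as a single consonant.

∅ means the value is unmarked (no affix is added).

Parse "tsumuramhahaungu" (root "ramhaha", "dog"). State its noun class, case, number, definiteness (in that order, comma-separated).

class II, instrumental, singular, indefinite

Segment: ts-m-ramhaha-ing-i.
noun class: m- → class II.
case: -ing → instrumental.
number: thi/ts- → singular.
definiteness: -i → indefinite.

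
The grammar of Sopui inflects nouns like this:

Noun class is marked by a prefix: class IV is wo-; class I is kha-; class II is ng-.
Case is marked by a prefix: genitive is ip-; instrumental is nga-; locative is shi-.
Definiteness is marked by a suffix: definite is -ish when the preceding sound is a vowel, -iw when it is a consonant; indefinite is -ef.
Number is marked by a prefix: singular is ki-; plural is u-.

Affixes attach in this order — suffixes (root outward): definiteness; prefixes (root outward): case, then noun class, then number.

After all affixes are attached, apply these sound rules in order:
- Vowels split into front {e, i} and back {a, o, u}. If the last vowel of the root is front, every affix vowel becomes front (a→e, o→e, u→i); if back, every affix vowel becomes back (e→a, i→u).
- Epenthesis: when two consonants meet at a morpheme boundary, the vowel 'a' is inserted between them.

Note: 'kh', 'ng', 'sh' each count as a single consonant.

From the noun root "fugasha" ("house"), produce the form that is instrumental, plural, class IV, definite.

uwongafugashaush

Attach definiteness definite -ish (after vowel 'a') → fugashaish.
Attach case instrumental nga- → ngafugashaish.
Attach noun class class IV wo- → wongafugashaish.
Attach number plural u- → uwongafugashaish.
Apply vowel harmony: uwongafugashaish → uwongafugashaush.
Epenthesis: no change.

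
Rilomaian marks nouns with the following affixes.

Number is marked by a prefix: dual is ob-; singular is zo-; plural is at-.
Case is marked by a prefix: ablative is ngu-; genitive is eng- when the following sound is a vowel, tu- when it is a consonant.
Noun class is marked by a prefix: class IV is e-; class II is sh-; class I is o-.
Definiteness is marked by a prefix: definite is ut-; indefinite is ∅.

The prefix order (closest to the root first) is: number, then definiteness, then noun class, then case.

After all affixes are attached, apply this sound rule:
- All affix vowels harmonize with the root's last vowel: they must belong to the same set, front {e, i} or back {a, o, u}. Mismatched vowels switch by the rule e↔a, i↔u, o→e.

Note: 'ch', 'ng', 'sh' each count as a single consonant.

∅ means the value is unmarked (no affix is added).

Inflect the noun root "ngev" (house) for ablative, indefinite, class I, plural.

Attach number plural at- → atngev.
definiteness = indefinite: zero marking, form stays atngev.
Attach noun class class I o- → oatngev.
Attach case ablative ngu- → nguoatngev.
Apply vowel harmony: nguoatngev → ngieetngev.

ngieetngev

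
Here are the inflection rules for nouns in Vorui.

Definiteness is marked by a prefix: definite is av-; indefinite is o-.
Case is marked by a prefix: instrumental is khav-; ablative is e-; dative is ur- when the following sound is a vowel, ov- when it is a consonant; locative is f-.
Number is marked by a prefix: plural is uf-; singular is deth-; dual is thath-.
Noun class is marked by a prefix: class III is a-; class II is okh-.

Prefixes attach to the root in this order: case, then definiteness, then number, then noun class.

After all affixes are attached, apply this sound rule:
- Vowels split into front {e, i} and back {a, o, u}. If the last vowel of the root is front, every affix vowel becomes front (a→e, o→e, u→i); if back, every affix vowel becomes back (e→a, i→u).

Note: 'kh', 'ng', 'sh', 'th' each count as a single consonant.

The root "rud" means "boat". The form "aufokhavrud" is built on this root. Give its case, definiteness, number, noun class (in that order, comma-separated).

Segment: a-uf-o-khav-rud.
case: khav- → instrumental.
definiteness: o- → indefinite.
number: uf- → plural.
noun class: a- → class III.

instrumental, indefinite, plural, class III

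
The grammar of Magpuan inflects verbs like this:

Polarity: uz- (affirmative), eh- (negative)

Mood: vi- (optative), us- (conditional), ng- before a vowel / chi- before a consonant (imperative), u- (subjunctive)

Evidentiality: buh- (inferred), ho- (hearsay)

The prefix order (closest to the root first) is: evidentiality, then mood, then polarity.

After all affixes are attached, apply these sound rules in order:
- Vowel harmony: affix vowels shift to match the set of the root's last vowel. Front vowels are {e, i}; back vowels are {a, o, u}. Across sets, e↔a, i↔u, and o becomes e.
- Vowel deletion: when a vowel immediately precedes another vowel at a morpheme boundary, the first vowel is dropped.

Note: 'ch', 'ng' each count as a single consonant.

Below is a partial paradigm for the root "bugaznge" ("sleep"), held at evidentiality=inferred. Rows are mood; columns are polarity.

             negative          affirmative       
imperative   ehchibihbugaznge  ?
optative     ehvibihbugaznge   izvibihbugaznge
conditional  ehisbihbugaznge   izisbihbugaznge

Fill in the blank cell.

Attach evidentiality inferred buh- → buhbugaznge.
Attach mood imperative chi- (before consonant 'b') → chibuhbugaznge.
Attach polarity affirmative uz- → uzchibuhbugaznge.
Apply vowel harmony: uzchibuhbugaznge → izchibihbugaznge.
Vowel deletion: no change.

izchibihbugaznge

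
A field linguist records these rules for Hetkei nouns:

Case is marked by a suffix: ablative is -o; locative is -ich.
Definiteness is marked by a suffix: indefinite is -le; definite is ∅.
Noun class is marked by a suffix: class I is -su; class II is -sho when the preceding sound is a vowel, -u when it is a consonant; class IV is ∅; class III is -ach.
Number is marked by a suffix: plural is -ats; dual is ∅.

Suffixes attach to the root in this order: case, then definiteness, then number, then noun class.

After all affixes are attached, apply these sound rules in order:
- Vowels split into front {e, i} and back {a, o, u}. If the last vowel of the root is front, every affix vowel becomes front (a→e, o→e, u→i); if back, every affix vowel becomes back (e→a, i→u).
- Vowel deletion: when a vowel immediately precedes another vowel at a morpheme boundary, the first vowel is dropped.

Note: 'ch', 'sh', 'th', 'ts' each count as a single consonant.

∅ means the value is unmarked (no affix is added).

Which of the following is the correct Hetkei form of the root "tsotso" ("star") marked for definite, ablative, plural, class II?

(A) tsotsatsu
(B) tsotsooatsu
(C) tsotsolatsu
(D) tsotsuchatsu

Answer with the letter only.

A

Attach case ablative -o → tsotsoo.
definiteness = definite: zero marking, form stays tsotsoo.
Attach number plural -ats → tsotsooats.
Attach noun class class II -u (after consonant 'ts') → tsotsooatsu.
Vowel harmony: no change.
Apply vowel deletion: tsotsooatsu → tsotsatsu.
So the correct form is tsotsatsu, option (A).
(D) tsotsuchatsu is wrong: it uses locative instead of ablative for case.
(C) tsotsolatsu is wrong: it uses indefinite instead of definite for definiteness.
(B) tsotsooatsu is wrong: it fails to apply the sound rule(s).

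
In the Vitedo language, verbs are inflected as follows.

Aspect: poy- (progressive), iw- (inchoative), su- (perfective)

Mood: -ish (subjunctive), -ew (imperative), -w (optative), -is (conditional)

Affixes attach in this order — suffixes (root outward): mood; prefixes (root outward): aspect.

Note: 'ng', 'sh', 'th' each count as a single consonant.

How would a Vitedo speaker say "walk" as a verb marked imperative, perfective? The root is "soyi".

Attach aspect perfective su- → susoyi.
Attach mood imperative -ew → susoyiew.

susoyiew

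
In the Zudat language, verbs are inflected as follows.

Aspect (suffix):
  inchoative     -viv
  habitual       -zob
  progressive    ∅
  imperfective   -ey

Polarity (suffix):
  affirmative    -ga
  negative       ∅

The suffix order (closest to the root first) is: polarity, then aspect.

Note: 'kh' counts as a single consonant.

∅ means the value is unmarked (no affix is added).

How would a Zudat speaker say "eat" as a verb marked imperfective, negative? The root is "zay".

polarity = negative: zero marking, form stays zay.
Attach aspect imperfective -ey → zayey.

zayey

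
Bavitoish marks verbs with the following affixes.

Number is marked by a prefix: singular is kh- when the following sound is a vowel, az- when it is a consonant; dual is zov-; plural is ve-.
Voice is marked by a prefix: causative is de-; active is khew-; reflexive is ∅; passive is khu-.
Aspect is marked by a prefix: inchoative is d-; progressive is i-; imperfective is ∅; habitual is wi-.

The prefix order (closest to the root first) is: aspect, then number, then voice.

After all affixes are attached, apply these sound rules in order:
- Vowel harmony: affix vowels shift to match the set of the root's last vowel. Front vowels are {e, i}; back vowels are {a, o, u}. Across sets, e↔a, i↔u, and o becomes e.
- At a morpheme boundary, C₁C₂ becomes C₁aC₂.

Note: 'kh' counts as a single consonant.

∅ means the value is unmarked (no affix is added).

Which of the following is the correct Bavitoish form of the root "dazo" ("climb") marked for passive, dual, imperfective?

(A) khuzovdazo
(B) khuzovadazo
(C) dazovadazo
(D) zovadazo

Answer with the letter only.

B

aspect = imperfective: zero marking, form stays dazo.
Attach number dual zov- → zovdazo.
Attach voice passive khu- → khuzovdazo.
Vowel harmony: no change.
Apply epenthesis: khuzovdazo → khuzovadazo.
So the correct form is khuzovadazo, option (B).
(D) zovadazo is wrong: it uses reflexive instead of passive for voice.
(C) dazovadazo is wrong: it uses causative instead of passive for voice.
(A) khuzovdazo is wrong: it fails to apply the sound rule(s).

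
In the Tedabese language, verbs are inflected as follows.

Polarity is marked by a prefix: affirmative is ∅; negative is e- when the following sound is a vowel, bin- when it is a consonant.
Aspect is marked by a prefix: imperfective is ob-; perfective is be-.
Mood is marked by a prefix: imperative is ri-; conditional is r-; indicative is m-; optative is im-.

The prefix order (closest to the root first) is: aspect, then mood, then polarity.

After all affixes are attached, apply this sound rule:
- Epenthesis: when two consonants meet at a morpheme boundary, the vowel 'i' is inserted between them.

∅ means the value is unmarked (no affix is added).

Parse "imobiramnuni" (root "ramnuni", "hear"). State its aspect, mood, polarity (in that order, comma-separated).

Segment: im-ob-ramnuni.
aspect: ob- → imperfective.
mood: im- → optative.
polarity: ∅ → affirmative.

imperfective, optative, affirmative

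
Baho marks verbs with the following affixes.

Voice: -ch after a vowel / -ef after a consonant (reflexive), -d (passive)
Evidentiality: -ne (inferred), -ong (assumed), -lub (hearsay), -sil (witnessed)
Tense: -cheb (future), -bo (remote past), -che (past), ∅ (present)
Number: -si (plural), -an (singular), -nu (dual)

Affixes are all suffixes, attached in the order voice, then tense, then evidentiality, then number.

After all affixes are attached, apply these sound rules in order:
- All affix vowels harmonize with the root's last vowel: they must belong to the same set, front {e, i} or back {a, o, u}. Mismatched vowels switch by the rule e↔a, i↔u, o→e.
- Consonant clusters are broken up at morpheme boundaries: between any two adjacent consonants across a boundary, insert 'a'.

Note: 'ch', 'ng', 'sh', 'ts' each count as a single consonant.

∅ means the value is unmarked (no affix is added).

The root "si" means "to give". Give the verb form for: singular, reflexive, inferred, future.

sichachebaneen

Attach voice reflexive -ch (after vowel 'i') → sich.
Attach tense future -cheb → sichcheb.
Attach evidentiality inferred -ne → sichchebne.
Attach number singular -an → sichchebnean.
Apply vowel harmony: sichchebnean → sichchebneen.
Apply epenthesis: sichchebneen → sichachebaneen.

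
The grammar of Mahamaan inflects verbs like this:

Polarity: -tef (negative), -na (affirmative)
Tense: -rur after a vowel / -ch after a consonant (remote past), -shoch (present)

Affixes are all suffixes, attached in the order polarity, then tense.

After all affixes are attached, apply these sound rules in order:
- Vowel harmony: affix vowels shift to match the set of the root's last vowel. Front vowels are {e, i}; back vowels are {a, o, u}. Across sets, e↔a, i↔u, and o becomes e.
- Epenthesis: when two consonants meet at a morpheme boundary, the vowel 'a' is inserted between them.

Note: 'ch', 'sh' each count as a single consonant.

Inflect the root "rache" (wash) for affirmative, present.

Attach polarity affirmative -na → rachena.
Attach tense present -shoch → rachenashoch.
Apply vowel harmony: rachenashoch → racheneshech.
Epenthesis: no change.

racheneshech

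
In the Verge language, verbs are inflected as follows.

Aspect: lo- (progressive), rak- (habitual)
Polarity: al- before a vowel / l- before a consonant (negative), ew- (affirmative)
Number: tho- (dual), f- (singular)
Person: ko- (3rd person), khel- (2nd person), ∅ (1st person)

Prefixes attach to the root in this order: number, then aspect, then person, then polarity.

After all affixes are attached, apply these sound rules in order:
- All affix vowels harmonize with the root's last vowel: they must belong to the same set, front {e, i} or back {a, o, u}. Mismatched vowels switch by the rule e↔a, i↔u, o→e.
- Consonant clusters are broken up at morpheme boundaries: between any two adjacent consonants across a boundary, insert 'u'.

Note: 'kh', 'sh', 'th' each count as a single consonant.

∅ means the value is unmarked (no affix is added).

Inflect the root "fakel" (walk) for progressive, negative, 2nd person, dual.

lukhelulethefakel

Attach number dual tho- → thofakel.
Attach aspect progressive lo- → lothofakel.
Attach person 2nd person khel- → khellothofakel.
Attach polarity negative l- (before consonant 'kh') → lkhellothofakel.
Apply vowel harmony: lkhellothofakel → lkhellethefakel.
Apply epenthesis: lkhellethefakel → lukhelulethefakel.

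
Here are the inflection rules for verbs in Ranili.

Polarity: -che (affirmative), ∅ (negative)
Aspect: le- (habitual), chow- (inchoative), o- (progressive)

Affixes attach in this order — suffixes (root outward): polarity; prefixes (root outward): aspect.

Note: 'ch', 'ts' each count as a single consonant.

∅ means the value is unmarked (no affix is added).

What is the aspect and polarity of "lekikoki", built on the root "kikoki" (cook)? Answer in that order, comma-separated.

habitual, negative

Segment: le-kikoki.
aspect: le- → habitual.
polarity: ∅ → negative.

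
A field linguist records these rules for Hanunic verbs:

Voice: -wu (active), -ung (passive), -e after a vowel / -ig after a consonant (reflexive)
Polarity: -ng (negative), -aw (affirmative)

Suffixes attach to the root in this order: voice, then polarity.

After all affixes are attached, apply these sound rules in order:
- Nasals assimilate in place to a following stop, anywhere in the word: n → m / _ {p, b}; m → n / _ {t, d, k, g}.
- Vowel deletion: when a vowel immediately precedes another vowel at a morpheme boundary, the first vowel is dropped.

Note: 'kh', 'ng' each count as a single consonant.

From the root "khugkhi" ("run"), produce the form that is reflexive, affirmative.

khugkhaw

Attach voice reflexive -e (after vowel 'i') → khugkhie.
Attach polarity affirmative -aw → khugkhieaw.
Nasal assimilation: no change.
Apply vowel deletion: khugkhieaw → khugkhaw.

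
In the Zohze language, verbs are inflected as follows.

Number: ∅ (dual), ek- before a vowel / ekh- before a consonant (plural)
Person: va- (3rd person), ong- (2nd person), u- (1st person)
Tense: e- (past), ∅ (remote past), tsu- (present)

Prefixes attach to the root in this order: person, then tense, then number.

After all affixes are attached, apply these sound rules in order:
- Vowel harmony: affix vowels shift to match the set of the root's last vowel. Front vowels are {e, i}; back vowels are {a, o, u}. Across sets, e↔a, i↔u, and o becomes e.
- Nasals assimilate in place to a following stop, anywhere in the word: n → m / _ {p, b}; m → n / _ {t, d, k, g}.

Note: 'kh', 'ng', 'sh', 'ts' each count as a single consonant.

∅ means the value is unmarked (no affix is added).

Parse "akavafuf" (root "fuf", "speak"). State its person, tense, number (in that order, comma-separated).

Segment: ek-e-va-fuf.
person: va- → 3rd person.
tense: e- → past.
number: ek/ekh- → plural.

3rd person, past, plural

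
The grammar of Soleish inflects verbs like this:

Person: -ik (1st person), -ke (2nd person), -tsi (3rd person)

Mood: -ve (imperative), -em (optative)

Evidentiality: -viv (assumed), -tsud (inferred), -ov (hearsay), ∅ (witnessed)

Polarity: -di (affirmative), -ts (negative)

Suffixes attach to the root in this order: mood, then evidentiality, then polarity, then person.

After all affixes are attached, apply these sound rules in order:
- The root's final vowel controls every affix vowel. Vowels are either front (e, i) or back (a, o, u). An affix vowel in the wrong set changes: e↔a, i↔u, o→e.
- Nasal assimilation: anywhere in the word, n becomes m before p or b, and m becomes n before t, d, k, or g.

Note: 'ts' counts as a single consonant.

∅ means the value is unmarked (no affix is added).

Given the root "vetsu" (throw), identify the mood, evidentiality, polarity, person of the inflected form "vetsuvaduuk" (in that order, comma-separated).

Segment: vetsu-ve-di-ik.
mood: -ve → imperative.
evidentiality: ∅ → witnessed.
polarity: -di → affirmative.
person: -ik → 1st person.

imperative, witnessed, affirmative, 1st person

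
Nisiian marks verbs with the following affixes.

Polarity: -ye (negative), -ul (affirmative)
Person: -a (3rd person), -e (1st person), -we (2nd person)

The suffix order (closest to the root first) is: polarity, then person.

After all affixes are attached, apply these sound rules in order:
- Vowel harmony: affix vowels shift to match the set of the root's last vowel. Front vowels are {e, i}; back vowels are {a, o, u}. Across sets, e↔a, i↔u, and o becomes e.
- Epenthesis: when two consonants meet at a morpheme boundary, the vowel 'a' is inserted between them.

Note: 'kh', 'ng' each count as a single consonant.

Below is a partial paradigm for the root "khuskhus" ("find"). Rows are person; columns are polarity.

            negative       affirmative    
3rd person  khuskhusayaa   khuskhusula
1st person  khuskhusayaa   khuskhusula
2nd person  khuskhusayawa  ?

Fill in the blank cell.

Attach polarity affirmative -ul → khuskhusul.
Attach person 2nd person -we → khuskhusulwe.
Apply vowel harmony: khuskhusulwe → khuskhusulwa.
Apply epenthesis: khuskhusulwa → khuskhusulawa.

khuskhusulawa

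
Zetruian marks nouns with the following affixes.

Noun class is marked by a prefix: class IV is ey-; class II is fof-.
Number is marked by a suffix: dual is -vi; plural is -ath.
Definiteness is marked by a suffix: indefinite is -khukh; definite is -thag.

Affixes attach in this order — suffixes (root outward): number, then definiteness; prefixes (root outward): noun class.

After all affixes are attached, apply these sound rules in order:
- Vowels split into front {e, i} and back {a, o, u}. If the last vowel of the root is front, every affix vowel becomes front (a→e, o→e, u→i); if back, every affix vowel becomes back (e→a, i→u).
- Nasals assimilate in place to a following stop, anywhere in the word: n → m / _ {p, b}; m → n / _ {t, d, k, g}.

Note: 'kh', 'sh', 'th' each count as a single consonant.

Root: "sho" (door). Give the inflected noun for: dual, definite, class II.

Attach number dual -vi → shovi.
Attach definiteness definite -thag → shovithag.
Attach noun class class II fof- → fofshovithag.
Apply vowel harmony: fofshovithag → fofshovuthag.
Nasal assimilation: no change.

fofshovuthag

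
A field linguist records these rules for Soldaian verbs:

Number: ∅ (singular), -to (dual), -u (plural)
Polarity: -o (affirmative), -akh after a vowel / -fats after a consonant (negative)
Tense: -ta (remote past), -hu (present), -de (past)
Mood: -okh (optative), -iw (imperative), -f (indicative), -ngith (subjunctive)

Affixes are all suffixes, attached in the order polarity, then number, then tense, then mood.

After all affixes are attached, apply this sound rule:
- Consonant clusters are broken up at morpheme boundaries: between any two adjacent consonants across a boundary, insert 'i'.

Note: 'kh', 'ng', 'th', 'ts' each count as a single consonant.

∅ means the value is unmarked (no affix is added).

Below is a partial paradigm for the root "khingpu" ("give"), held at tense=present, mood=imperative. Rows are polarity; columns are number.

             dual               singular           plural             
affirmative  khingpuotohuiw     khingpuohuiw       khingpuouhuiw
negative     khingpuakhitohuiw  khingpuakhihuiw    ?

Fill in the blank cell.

khingpuakhuhuiw

Attach polarity negative -akh (after vowel 'u') → khingpuakh.
Attach number plural -u → khingpuakhu.
Attach tense present -hu → khingpuakhuhu.
Attach mood imperative -iw → khingpuakhuhuiw.
Epenthesis: no change.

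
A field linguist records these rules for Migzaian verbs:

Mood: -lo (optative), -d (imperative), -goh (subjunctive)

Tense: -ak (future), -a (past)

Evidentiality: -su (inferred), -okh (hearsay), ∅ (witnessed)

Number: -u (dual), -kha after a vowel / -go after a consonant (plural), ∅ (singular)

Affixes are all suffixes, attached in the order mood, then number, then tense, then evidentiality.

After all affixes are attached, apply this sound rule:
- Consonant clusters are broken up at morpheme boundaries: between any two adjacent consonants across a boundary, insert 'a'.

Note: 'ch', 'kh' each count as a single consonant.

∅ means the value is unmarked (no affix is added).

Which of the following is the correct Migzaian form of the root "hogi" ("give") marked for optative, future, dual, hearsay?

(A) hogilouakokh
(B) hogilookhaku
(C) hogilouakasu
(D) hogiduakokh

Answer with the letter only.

A

Attach mood optative -lo → hogilo.
Attach number dual -u → hogilou.
Attach tense future -ak → hogilouak.
Attach evidentiality hearsay -okh → hogilouakokh.
Epenthesis: no change.
So the correct form is hogilouakokh, option (A).
(D) hogiduakokh is wrong: it uses imperative instead of optative for mood.
(B) hogilookhaku is wrong: it has the affixes in the wrong order.
(C) hogilouakasu is wrong: it uses inferred instead of hearsay for evidentiality.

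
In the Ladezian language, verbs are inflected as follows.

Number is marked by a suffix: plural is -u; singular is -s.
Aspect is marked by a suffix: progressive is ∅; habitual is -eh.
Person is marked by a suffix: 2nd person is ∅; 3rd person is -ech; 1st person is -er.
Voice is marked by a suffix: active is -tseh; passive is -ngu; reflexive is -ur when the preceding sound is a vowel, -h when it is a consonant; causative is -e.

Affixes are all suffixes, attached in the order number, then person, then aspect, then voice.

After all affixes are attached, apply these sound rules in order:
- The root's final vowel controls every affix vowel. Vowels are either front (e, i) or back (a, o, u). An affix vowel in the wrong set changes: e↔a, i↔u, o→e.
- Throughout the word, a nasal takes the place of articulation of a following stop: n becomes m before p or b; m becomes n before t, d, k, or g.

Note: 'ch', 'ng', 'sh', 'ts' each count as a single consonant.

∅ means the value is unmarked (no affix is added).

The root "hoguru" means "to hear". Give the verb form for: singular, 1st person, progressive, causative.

hogurusara

Attach number singular -s → hogurus.
Attach person 1st person -er → hoguruser.
aspect = progressive: zero marking, form stays hoguruser.
Attach voice causative -e → hogurusere.
Apply vowel harmony: hogurusere → hogurusara.
Nasal assimilation: no change.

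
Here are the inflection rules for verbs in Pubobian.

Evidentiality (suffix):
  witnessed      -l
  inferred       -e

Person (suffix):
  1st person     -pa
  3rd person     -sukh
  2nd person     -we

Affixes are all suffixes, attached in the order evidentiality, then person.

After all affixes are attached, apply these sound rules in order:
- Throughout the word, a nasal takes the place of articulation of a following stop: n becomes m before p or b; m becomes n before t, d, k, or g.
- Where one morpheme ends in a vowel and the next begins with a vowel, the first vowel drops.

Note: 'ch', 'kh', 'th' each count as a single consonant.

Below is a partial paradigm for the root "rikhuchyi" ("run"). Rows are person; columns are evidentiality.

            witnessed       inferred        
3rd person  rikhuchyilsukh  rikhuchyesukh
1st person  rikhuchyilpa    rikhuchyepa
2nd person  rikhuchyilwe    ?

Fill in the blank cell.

Attach evidentiality inferred -e → rikhuchyie.
Attach person 2nd person -we → rikhuchyiewe.
Nasal assimilation: no change.
Apply vowel deletion: rikhuchyiewe → rikhuchyewe.

rikhuchyewe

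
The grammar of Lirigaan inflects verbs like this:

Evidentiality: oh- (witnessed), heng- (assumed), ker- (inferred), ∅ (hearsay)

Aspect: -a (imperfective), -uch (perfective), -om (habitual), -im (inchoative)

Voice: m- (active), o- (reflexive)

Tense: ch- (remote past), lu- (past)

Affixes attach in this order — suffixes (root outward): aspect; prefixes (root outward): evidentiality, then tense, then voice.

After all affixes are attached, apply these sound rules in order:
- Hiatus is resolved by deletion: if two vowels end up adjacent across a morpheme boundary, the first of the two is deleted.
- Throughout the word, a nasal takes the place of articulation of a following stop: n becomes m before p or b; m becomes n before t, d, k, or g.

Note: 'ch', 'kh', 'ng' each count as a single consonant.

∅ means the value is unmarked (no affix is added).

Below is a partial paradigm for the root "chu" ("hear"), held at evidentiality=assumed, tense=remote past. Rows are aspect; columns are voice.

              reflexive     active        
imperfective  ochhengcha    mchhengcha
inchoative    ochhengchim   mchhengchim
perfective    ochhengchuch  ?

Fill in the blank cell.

mchhengchuch

Attach evidentiality assumed heng- → hengchu.
Attach tense remote past ch- → chhengchu.
Attach voice active m- → mchhengchu.
Attach aspect perfective -uch → mchhengchuuch.
Apply vowel deletion: mchhengchuuch → mchhengchuch.
Nasal assimilation: no change.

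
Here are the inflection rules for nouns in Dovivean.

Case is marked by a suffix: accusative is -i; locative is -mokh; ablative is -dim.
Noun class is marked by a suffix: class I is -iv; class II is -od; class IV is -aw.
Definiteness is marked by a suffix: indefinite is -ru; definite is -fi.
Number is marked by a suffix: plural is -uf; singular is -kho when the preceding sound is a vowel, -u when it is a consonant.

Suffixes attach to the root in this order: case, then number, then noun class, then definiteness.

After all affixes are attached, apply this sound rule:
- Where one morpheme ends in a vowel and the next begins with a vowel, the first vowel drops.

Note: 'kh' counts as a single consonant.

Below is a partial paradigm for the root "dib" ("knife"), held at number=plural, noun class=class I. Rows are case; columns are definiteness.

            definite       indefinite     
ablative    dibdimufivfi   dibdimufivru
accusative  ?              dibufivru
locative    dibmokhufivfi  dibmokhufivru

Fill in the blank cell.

Attach case accusative -i → dibi.
Attach number plural -uf → dibiuf.
Attach noun class class I -iv → dibiufiv.
Attach definiteness definite -fi → dibiufivfi.
Apply vowel deletion: dibiufivfi → dibufivfi.

dibufivfi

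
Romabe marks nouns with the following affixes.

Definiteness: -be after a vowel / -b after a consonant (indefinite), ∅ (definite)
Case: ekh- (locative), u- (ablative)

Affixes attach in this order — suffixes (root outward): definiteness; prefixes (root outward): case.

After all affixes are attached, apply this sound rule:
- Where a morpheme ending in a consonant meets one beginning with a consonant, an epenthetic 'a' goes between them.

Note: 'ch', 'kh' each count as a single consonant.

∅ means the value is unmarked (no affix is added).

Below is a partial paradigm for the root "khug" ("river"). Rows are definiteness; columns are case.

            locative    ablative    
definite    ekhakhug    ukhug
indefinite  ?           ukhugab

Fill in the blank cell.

Attach definiteness indefinite -b (after consonant 'g') → khugb.
Attach case locative ekh- → ekhkhugb.
Apply epenthesis: ekhkhugb → ekhakhugab.

ekhakhugab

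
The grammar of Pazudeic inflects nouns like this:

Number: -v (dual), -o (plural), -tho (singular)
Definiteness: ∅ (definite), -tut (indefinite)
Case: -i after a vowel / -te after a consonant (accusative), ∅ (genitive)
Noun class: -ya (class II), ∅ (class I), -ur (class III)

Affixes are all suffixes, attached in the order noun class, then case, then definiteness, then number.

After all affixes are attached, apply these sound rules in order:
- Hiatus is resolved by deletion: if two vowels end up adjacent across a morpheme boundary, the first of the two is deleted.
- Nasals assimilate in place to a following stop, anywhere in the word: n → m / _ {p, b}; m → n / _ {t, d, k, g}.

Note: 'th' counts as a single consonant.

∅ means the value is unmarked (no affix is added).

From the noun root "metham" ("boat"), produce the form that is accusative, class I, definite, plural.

noun class = class I: zero marking, form stays metham.
Attach case accusative -te (after consonant 'm') → methamte.
definiteness = definite: zero marking, form stays methamte.
Attach number plural -o → methamteo.
Apply vowel deletion: methamteo → methamto.
Apply nasal assimilation: methamto → methanto.

methanto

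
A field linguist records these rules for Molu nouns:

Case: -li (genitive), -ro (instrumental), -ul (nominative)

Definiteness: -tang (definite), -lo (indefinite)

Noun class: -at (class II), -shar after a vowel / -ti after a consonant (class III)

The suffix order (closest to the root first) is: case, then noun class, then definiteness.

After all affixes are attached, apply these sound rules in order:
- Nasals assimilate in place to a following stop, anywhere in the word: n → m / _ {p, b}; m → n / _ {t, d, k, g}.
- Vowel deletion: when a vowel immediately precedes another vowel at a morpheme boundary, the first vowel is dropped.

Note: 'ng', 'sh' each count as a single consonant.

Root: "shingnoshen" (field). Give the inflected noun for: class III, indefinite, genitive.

shingnoshenlisharlo

Attach case genitive -li → shingnoshenli.
Attach noun class class III -shar (after vowel 'i') → shingnoshenlishar.
Attach definiteness indefinite -lo → shingnoshenlisharlo.
Nasal assimilation: no change.
Vowel deletion: no change.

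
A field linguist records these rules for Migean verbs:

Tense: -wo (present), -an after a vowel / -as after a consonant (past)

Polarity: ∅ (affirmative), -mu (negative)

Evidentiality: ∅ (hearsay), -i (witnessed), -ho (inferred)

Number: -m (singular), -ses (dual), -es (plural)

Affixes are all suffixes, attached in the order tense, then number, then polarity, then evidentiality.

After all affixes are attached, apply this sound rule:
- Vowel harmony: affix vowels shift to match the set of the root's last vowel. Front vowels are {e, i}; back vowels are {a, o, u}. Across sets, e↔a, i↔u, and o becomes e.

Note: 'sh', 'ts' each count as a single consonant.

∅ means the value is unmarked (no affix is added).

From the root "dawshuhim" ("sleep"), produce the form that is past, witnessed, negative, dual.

dawshuhimessesmii

Attach tense past -as (after consonant 'm') → dawshuhimas.
Attach number dual -ses → dawshuhimasses.
Attach polarity negative -mu → dawshuhimassesmu.
Attach evidentiality witnessed -i → dawshuhimassesmui.
Apply vowel harmony: dawshuhimassesmui → dawshuhimessesmii.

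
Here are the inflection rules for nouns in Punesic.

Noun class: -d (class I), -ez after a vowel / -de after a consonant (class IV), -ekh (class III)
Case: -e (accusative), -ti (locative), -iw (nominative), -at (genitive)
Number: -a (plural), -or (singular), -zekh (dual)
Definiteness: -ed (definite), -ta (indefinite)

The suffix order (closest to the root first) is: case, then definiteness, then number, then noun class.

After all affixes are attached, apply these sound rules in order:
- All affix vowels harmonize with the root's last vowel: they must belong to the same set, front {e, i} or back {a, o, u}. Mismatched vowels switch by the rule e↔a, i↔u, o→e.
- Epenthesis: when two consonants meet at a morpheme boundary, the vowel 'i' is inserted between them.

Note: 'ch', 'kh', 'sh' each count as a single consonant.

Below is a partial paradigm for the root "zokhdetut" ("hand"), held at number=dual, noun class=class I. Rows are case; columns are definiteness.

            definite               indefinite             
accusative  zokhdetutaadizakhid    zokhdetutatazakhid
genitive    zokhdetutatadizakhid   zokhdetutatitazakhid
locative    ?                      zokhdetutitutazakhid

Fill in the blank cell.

zokhdetutituadizakhid

Attach case locative -ti → zokhdetutti.
Attach definiteness definite -ed → zokhdetuttied.
Attach number dual -zekh → zokhdetuttiedzekh.
Attach noun class class I -d → zokhdetuttiedzekhd.
Apply vowel harmony: zokhdetuttiedzekhd → zokhdetuttuadzakhd.
Apply epenthesis: zokhdetuttuadzakhd → zokhdetutituadizakhid.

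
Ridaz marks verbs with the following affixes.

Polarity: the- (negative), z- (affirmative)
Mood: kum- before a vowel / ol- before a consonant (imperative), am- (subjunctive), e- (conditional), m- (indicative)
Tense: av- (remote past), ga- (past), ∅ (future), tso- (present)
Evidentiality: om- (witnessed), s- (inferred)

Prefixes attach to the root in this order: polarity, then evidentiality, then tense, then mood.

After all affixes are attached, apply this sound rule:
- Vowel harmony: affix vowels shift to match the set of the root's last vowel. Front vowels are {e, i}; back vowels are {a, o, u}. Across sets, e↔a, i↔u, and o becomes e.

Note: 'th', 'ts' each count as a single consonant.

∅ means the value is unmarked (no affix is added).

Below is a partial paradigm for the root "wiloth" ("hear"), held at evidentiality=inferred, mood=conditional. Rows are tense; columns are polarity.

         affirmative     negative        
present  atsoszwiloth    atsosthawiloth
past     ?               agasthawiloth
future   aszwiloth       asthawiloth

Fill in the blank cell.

Attach polarity affirmative z- → zwiloth.
Attach evidentiality inferred s- → szwiloth.
Attach tense past ga- → gaszwiloth.
Attach mood conditional e- → egaszwiloth.
Apply vowel harmony: egaszwiloth → agaszwiloth.

agaszwiloth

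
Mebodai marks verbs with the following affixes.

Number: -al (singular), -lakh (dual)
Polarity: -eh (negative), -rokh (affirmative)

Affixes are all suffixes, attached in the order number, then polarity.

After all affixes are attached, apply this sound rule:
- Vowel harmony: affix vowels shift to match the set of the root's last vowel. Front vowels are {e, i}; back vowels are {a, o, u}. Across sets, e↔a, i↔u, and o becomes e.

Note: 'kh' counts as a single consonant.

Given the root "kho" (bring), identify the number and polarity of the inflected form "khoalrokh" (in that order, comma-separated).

Segment: kho-al-rokh.
number: -al → singular.
polarity: -rokh → affirmative.

singular, affirmative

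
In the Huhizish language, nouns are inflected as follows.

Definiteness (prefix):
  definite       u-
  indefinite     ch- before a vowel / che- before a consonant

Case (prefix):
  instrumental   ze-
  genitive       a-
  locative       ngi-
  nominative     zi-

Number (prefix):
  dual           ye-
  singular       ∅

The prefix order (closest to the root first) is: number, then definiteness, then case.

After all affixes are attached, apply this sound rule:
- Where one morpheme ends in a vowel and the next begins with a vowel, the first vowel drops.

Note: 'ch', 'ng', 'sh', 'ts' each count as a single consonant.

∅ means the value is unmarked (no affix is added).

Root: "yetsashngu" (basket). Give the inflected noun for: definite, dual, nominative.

Attach number dual ye- → yeyetsashngu.
Attach definiteness definite u- → uyeyetsashngu.
Attach case nominative zi- → ziuyeyetsashngu.
Apply vowel deletion: ziuyeyetsashngu → zuyeyetsashngu.

zuyeyetsashngu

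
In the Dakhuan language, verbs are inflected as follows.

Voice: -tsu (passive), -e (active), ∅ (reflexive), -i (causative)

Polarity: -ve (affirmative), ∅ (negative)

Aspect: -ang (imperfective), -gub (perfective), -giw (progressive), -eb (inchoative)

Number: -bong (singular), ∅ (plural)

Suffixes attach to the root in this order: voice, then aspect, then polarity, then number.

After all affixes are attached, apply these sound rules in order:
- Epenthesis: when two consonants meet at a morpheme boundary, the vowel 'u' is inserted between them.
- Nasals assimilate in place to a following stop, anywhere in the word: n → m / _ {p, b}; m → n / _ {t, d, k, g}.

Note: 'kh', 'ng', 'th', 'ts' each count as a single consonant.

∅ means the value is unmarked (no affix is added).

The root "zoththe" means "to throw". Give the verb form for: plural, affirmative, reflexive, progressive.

voice = reflexive: zero marking, form stays zoththe.
Attach aspect progressive -giw → zoththegiw.
Attach polarity affirmative -ve → zoththegiwve.
number = plural: zero marking, form stays zoththegiwve.
Apply epenthesis: zoththegiwve → zoththegiwuve.
Nasal assimilation: no change.

zoththegiwuve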